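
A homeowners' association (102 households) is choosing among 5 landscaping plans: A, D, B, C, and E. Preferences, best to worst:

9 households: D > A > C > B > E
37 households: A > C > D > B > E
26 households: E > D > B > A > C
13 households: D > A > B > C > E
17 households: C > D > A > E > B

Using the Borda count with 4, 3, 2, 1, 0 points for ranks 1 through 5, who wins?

D

A: 9·3 + 37·4 + 26·1 + 13·3 + 17·2 = 274
D: 9·4 + 37·2 + 26·3 + 13·4 + 17·3 = 291
B: 9·1 + 37·1 + 26·2 + 13·2 + 17·0 = 124
C: 9·2 + 37·3 + 26·0 + 13·1 + 17·4 = 210
E: 9·0 + 37·0 + 26·4 + 13·0 + 17·1 = 121
D has the highest Borda score (291).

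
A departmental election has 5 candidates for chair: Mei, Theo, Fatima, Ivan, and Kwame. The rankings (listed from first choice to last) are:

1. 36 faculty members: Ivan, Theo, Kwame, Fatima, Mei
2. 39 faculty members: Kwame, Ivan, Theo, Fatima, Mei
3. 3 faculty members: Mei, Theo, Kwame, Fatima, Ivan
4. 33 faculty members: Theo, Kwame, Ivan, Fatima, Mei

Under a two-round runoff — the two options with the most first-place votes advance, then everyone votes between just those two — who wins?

Round 1 first-place votes: Mei 3, Theo 33, Fatima 0, Ivan 36, Kwame 39.
Kwame and Ivan advance.
Runoff: Kwame is preferred to Ivan by 75 voters; Ivan by 36.
Kwame wins the runoff.

Kwame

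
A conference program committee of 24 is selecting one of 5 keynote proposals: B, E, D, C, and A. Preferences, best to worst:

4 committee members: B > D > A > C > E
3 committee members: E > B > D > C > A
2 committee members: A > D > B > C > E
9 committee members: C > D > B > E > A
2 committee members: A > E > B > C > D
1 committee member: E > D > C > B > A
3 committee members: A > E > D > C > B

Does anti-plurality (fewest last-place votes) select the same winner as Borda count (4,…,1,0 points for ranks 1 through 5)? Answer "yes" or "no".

no

Anti-plurality — last-place votes: B 3, E 6, D 2, C 0, A 13. Winner: C.
Borda — scores: B 52, E 40, D 60, C 52, A 36. Winner: D.
The two methods disagree.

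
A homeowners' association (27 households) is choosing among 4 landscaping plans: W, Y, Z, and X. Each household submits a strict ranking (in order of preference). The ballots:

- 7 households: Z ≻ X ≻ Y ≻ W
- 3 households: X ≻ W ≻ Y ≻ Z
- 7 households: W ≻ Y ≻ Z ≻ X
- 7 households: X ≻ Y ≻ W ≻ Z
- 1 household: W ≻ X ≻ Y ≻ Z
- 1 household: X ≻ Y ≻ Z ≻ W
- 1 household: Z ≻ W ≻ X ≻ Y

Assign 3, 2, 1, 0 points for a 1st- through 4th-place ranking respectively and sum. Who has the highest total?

W: 7·0 + 3·2 + 7·3 + 7·1 + 1·3 + 1·0 + 1·2 = 39
Y: 7·1 + 3·1 + 7·2 + 7·2 + 1·1 + 1·2 + 1·0 = 41
Z: 7·3 + 3·0 + 7·1 + 7·0 + 1·0 + 1·1 + 1·3 = 32
X: 7·2 + 3·3 + 7·0 + 7·3 + 1·2 + 1·3 + 1·1 = 50
X has the highest Borda score (50).

X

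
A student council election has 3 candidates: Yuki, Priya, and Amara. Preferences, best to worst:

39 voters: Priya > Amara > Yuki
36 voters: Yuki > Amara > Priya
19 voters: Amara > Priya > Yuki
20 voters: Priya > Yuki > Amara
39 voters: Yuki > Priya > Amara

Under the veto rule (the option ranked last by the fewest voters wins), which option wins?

Priya

Last-place votes: Yuki 58, Priya 36, Amara 59.
Priya is ranked last by the fewest voters, so Priya wins.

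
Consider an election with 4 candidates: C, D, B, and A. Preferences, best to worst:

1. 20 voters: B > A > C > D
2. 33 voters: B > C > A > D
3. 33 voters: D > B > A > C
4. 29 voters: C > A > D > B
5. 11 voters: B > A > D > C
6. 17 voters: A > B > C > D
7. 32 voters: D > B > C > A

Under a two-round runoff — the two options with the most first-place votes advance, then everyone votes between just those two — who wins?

D

Round 1 first-place votes: C 29, D 65, B 64, A 17.
D and B advance.
Runoff: D is preferred to B by 94 voters; B by 81.
D wins the runoff.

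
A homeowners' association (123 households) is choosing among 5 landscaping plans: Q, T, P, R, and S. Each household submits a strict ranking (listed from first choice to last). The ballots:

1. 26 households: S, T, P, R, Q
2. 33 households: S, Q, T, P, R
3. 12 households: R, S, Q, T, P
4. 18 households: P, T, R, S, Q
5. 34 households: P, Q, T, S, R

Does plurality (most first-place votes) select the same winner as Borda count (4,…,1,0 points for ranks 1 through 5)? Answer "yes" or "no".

yes

Plurality — first-place votes: Q 0, T 0, P 52, R 12, S 59. Winner: S.
Borda — scores: Q 225, T 278, P 293, R 110, S 324. Winner: S.
The two methods agree.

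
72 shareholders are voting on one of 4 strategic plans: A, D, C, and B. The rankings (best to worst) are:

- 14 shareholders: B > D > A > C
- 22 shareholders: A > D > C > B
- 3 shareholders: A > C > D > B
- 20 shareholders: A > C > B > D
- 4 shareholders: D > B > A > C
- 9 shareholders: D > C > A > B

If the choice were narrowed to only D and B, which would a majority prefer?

Voters preferring D to B: 38; preferring B to D: 34.
D wins the head-to-head.

D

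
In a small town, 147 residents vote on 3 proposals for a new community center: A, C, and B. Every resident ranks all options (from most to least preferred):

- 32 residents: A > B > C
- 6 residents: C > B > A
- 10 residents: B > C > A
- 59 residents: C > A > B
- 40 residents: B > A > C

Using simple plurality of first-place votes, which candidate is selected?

C

First-place votes: A 32, C 65, B 50.
C has the most first-place votes.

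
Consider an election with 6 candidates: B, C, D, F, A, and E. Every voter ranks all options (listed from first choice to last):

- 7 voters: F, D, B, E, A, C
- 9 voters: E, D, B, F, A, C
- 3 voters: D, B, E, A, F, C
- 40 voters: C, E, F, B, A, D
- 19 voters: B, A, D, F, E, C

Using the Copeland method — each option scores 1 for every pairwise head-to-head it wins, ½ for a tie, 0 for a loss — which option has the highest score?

B: beats D and A; loses to C, F, and E → score 2.
C: beats B, D, F, A, and E → score 5.
D: loses to B, C, F, A, and E → score 0.
F: beats B, D, and A; loses to C and E → score 3.
A: beats D; loses to B, C, F, and E → score 1.
E: beats B, D, F, and A; loses to C → score 4.
C has the best pairwise record.

C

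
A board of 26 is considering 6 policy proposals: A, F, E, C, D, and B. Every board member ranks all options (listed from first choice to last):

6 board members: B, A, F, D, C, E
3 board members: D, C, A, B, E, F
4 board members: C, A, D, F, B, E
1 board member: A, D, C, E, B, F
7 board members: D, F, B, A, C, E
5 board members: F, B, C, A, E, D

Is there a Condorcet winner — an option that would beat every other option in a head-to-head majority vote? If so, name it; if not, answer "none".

none

Checking pairwise contests:
B beats A 18–8.
A beats F 14–12.
A beats E 26–0.
A beats C 14–12.
A beats D 16–10.
F beats B 16–10.
Every option loses at least one head-to-head, so there is no Condorcet winner.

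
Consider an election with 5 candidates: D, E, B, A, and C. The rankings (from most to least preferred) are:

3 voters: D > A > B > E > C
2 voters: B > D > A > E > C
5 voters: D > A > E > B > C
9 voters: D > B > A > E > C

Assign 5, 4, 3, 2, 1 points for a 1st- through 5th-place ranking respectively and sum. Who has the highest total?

D

D: 3·5 + 2·4 + 5·5 + 9·5 = 93
E: 3·2 + 2·2 + 5·3 + 9·2 = 43
B: 3·3 + 2·5 + 5·2 + 9·4 = 65
A: 3·4 + 2·3 + 5·4 + 9·3 = 65
C: 3·1 + 2·1 + 5·1 + 9·1 = 19
D has the highest Borda score (93).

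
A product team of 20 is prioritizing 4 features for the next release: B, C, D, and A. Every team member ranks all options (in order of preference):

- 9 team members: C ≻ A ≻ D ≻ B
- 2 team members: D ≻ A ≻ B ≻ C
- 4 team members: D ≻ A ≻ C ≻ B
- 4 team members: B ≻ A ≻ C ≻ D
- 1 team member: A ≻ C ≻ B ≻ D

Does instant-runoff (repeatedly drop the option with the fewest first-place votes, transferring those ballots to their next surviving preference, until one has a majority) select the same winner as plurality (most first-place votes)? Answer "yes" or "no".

Instant-runoff — R1 B 4, C 9, D 6, A 1 (A out); R2 B 4, C 10, D 6 (B out); R3 C 14, D 6 (C winner). Winner: C.
Plurality — first-place votes: B 4, C 9, D 6, A 1. Winner: C.
The two methods agree.

yes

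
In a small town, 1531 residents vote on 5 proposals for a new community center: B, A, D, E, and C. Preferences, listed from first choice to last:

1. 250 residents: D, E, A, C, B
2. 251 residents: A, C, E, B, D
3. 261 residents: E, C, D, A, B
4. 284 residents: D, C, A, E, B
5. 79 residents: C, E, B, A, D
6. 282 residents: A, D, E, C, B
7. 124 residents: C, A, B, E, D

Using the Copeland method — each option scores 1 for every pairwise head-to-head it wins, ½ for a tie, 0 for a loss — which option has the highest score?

D

B: loses to A, D, E, and C → score 0.
A: beats B, E, and C; loses to D → score 3.
D: beats B, A, E, and C → score 4.
E: beats B and C; loses to A and D → score 2.
C: beats B; loses to A, D, and E → score 1.
D has the best pairwise record.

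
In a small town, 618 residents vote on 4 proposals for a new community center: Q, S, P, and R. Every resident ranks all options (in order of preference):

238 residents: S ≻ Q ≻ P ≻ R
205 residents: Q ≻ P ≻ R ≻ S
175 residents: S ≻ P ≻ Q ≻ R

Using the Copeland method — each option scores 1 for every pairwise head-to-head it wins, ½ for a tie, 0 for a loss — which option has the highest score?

Q: beats P and R; loses to S → score 2.
S: beats Q, P, and R → score 3.
P: beats R; loses to Q and S → score 1.
R: loses to Q, S, and P → score 0.
S has the best pairwise record.

S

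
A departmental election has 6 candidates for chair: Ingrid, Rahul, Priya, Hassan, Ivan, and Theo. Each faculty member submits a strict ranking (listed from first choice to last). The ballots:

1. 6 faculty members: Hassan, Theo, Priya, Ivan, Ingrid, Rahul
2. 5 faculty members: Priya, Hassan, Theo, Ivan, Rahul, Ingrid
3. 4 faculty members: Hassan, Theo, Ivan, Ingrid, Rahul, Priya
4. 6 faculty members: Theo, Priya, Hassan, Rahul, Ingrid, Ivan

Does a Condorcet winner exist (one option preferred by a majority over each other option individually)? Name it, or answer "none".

none

Checking pairwise contests:
Rahul beats Ingrid 11–10.
Priya beats Rahul 17–4.
Theo beats Priya 16–5.
Priya beats Hassan 11–10.
Priya beats Ivan 17–4.
Hassan beats Theo 15–6.
Every option loses at least one head-to-head, so there is no Condorcet winner.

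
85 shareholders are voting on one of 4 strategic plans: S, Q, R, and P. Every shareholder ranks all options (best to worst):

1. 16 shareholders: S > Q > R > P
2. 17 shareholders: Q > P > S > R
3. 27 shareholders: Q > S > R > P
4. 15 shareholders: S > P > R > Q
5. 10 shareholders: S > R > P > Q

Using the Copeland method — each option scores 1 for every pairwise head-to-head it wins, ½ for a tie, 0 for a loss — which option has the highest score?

Q

S: beats R and P; loses to Q → score 2.
Q: beats S, R, and P → score 3.
R: beats P; loses to S and Q → score 1.
P: loses to S, Q, and R → score 0.
Q has the best pairwise record.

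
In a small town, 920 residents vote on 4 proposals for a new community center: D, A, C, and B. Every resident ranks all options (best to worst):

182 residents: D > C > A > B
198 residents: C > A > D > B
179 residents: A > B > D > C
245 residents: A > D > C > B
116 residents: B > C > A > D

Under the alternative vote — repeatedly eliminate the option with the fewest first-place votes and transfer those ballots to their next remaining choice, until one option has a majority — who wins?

C

Round 1: D 182, A 424, C 198, B 116. Eliminate B.
Round 2: D 182, A 424, C 314. Eliminate D.
Round 3: A 424, C 496. C has a majority.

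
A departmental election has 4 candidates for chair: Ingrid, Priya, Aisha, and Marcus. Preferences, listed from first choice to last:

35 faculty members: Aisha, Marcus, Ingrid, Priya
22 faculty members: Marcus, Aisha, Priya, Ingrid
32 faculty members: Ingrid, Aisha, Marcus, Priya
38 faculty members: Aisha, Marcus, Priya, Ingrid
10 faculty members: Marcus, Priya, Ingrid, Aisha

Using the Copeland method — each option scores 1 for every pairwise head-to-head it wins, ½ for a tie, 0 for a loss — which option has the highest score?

Aisha

Ingrid: loses to Priya, Aisha, and Marcus → score 0.
Priya: beats Ingrid; loses to Aisha and Marcus → score 1.
Aisha: beats Ingrid, Priya, and Marcus → score 3.
Marcus: beats Ingrid and Priya; loses to Aisha → score 2.
Aisha has the best pairwise record.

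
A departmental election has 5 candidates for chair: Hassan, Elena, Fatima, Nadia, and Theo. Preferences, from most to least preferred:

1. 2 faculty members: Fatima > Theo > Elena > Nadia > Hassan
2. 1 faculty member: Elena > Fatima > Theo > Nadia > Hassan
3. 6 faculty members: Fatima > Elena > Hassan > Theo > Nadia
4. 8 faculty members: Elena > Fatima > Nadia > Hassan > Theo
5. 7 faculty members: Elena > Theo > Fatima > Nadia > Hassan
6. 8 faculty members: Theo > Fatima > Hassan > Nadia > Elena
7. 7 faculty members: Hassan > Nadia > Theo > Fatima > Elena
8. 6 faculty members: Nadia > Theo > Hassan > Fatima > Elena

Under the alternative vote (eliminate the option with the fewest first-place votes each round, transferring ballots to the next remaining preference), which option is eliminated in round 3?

Round 1: Hassan 7, Elena 16, Fatima 8, Nadia 6, Theo 8. Eliminate Nadia.
Round 2: Hassan 7, Elena 16, Fatima 8, Theo 14. Eliminate Hassan.
Round 3: Elena 16, Fatima 8, Theo 21. Eliminate Fatima.

Fatima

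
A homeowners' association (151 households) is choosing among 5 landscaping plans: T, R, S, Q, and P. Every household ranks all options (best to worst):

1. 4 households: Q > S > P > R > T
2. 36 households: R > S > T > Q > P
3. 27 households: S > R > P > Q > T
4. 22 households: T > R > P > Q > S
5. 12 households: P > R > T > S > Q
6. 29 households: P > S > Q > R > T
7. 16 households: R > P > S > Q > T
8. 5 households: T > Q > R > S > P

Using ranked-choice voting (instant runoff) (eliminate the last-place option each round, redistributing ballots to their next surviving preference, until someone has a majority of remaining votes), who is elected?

Round 1: T 27, R 52, S 27, Q 4, P 41. Eliminate Q.
Round 2: T 27, R 52, S 31, P 41. Eliminate T.
Round 3: R 79, S 31, P 41. R has a majority.

R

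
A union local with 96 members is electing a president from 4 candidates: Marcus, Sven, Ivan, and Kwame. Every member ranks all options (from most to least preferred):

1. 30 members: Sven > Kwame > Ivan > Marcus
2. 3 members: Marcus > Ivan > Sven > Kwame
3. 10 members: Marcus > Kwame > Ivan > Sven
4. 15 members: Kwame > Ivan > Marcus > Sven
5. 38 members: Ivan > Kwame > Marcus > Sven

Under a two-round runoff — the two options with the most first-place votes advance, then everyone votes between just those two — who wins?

Ivan

Round 1 first-place votes: Marcus 13, Sven 30, Ivan 38, Kwame 15.
Ivan and Sven advance.
Runoff: Ivan is preferred to Sven by 66 voters; Sven by 30.
Ivan wins the runoff.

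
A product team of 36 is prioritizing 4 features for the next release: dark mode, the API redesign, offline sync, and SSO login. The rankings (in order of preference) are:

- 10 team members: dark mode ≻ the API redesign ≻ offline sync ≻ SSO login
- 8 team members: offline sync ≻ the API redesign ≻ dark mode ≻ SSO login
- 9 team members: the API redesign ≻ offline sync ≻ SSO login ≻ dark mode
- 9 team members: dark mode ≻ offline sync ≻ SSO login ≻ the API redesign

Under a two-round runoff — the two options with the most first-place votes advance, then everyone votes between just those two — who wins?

dark mode

Round 1 first-place votes: dark mode 19, the API redesign 9, offline sync 8, SSO login 0.
dark mode and the API redesign advance.
Runoff: dark mode is preferred to the API redesign by 19 voters; the API redesign by 17.
dark mode wins the runoff.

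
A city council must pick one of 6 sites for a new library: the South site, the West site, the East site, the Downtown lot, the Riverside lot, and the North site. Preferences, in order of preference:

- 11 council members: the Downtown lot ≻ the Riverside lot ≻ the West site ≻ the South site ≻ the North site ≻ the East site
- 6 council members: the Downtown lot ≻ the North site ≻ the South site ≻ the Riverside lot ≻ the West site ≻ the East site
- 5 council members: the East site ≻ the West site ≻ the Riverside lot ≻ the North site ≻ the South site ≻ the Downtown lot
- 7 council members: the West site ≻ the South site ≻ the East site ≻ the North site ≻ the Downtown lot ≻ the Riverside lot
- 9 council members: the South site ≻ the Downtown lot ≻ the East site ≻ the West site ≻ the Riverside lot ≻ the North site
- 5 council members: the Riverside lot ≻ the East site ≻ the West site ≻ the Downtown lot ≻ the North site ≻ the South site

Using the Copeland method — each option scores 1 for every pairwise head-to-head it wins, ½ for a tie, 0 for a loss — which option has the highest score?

the South site: beats the East site, the Riverside lot, and the North site; loses to the West site and the Downtown lot → score 3.
the West site: beats the South site, the East site, and the North site; loses to the Downtown lot and the Riverside lot → score 3.
the East site: beats the North site; loses to the South site, the West site, the Downtown lot, and the Riverside lot → score 1.
the Downtown lot: beats the South site, the West site, the East site, the Riverside lot, and the North site → score 5.
the Riverside lot: beats the West site, the East site, and the North site; loses to the South site and the Downtown lot → score 3.
the North site: loses to the South site, the West site, the East site, the Downtown lot, and the Riverside lot → score 0.
the Downtown lot has the best pairwise record.

the Downtown lot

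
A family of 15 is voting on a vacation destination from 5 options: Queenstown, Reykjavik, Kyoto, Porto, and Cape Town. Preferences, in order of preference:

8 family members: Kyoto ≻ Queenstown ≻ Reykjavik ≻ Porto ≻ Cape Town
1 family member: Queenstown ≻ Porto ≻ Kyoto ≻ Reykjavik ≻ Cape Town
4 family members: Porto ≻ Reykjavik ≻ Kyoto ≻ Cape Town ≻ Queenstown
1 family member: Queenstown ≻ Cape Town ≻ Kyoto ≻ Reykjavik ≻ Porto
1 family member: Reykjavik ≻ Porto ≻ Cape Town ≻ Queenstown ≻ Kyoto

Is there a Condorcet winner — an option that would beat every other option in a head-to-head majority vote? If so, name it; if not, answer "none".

Kyoto

Kyoto vs Queenstown: 12–3 for Kyoto.
Kyoto vs Reykjavik: 10–5 for Kyoto.
Kyoto vs Porto: 9–6 for Kyoto.
Kyoto vs Cape Town: 13–2 for Kyoto.
Kyoto beats every other option head-to-head.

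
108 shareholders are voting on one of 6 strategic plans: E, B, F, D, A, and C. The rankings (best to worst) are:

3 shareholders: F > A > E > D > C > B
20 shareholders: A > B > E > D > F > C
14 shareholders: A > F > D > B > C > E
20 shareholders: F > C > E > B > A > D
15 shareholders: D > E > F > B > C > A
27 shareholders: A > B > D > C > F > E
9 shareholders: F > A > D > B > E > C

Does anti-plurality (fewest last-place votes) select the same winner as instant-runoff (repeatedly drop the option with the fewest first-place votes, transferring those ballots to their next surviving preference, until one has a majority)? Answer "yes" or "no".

Anti-plurality — last-place votes: E 41, B 3, F 0, D 20, A 15, C 29. Winner: F.
Instant-runoff — R1 E 0, B 0, F 32, D 15, A 61, C 0 (A winner). Winner: A.
The two methods disagree.

no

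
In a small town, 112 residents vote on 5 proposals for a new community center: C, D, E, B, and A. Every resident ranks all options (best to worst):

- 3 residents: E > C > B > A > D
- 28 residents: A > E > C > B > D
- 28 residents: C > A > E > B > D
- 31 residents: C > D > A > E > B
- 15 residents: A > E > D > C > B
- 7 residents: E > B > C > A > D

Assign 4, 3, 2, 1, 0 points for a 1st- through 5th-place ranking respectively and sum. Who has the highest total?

C: 3·3 + 28·2 + 28·4 + 31·4 + 15·1 + 7·2 = 330
D: 3·0 + 28·0 + 28·0 + 31·3 + 15·2 + 7·0 = 123
E: 3·4 + 28·3 + 28·2 + 31·1 + 15·3 + 7·4 = 256
B: 3·2 + 28·1 + 28·1 + 31·0 + 15·0 + 7·3 = 83
A: 3·1 + 28·4 + 28·3 + 31·2 + 15·4 + 7·1 = 328
C has the highest Borda score (330).

C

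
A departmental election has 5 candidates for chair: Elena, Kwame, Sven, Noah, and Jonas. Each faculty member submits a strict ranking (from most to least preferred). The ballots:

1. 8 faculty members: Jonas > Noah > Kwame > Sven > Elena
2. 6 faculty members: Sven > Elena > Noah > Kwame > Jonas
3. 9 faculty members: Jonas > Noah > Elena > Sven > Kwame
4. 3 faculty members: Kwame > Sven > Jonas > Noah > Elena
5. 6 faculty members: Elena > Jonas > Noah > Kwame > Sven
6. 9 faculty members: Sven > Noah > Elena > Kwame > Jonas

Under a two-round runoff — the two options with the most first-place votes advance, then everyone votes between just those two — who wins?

Jonas

Round 1 first-place votes: Elena 6, Kwame 3, Sven 15, Noah 0, Jonas 17.
Jonas and Sven advance.
Runoff: Jonas is preferred to Sven by 23 voters; Sven by 18.
Jonas wins the runoff.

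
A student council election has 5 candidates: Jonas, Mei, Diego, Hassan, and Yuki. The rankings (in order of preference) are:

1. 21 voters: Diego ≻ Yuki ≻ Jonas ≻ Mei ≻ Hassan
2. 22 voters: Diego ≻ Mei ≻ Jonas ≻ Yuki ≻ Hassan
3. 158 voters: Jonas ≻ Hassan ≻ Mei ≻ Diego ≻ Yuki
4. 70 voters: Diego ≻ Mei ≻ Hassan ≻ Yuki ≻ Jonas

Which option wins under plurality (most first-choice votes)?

Jonas

First-place votes: Jonas 158, Mei 0, Diego 113, Hassan 0, Yuki 0.
Jonas has the most first-place votes.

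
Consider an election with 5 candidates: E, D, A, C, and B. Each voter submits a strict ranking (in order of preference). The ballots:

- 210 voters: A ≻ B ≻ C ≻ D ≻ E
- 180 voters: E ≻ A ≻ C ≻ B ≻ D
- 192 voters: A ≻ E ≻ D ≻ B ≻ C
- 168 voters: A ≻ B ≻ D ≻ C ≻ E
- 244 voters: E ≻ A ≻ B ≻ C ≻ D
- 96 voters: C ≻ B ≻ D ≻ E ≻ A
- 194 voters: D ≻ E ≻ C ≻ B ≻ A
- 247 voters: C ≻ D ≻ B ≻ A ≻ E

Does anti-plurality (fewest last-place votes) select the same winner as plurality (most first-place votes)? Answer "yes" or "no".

Anti-plurality — last-place votes: E 625, D 424, A 290, C 192, B 0. Winner: B.
Plurality — first-place votes: E 424, D 194, A 570, C 343, B 0. Winner: A.
The two methods disagree.

no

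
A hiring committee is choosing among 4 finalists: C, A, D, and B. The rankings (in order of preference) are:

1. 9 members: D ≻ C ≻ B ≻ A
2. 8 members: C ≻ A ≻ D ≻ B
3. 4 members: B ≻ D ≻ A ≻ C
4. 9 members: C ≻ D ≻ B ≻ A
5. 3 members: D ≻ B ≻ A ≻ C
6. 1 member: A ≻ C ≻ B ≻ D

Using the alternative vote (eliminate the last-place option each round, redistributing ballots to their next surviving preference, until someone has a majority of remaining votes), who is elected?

Round 1: C 17, A 1, D 12, B 4. Eliminate A.
Round 2: C 18, D 12, B 4. C has a majority.

C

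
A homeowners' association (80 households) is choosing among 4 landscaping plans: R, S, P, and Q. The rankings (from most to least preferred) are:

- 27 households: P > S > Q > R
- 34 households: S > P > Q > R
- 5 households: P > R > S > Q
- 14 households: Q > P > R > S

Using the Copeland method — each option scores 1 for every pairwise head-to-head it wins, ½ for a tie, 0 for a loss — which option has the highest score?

P

R: loses to S, P, and Q → score 0.
S: beats R and Q; loses to P → score 2.
P: beats R, S, and Q → score 3.
Q: beats R; loses to S and P → score 1.
P has the best pairwise record.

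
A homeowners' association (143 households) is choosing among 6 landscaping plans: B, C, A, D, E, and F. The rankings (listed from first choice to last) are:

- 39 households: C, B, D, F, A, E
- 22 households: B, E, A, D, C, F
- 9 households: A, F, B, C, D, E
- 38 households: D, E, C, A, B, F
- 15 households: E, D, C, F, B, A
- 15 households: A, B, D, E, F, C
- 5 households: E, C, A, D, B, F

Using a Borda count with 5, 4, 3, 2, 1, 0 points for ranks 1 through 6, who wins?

B: 39·4 + 22·5 + 9·3 + 38·1 + 15·1 + 15·4 + 5·1 = 411
C: 39·5 + 22·1 + 9·2 + 38·3 + 15·3 + 15·0 + 5·4 = 414
A: 39·1 + 22·3 + 9·5 + 38·2 + 15·0 + 15·5 + 5·3 = 316
D: 39·3 + 22·2 + 9·1 + 38·5 + 15·4 + 15·3 + 5·2 = 475
E: 39·0 + 22·4 + 9·0 + 38·4 + 15·5 + 15·2 + 5·5 = 370
F: 39·2 + 22·0 + 9·4 + 38·0 + 15·2 + 15·1 + 5·0 = 159
D has the highest Borda score (475).

D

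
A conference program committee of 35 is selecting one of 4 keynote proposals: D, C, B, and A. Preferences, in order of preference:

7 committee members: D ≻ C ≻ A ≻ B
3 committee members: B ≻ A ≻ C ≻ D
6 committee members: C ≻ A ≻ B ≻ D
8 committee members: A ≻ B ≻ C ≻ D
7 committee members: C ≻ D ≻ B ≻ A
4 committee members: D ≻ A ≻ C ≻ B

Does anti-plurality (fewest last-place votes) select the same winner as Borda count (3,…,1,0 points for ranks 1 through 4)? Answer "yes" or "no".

yes

Anti-plurality — last-place votes: D 17, C 0, B 11, A 7. Winner: C.
Borda — scores: D 47, C 68, B 38, A 57. Winner: C.
The two methods agree.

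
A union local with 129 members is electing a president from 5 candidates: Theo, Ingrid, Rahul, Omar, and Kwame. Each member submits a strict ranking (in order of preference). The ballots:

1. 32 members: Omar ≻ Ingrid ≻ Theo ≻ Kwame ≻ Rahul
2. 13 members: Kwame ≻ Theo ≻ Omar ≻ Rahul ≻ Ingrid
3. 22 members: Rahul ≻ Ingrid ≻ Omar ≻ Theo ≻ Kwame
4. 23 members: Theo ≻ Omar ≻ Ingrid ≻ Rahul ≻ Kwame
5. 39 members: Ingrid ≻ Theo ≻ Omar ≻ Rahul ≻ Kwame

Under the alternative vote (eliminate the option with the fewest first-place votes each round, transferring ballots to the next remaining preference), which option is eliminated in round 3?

Round 1: Theo 23, Ingrid 39, Rahul 22, Omar 32, Kwame 13. Eliminate Kwame.
Round 2: Theo 36, Ingrid 39, Rahul 22, Omar 32. Eliminate Rahul.
Round 3: Theo 36, Ingrid 61, Omar 32. Eliminate Omar.

Omar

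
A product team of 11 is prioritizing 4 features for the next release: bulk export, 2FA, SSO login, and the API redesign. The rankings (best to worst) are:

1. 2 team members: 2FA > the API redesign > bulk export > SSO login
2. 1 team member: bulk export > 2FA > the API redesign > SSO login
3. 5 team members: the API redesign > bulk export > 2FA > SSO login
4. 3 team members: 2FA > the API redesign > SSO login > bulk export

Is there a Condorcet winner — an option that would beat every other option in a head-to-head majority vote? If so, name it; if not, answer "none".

none

Checking pairwise contests:
the API redesign beats bulk export 10–1.
bulk export beats 2FA 6–5.
bulk export beats SSO login 8–3.
2FA beats the API redesign 6–5.
Every option loses at least one head-to-head, so there is no Condorcet winner.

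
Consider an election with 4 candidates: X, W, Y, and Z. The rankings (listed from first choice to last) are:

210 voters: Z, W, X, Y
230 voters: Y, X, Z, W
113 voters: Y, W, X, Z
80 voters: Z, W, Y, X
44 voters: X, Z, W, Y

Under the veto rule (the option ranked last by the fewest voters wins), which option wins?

X

Last-place votes: X 80, W 230, Y 254, Z 113.
X is ranked last by the fewest voters, so X wins.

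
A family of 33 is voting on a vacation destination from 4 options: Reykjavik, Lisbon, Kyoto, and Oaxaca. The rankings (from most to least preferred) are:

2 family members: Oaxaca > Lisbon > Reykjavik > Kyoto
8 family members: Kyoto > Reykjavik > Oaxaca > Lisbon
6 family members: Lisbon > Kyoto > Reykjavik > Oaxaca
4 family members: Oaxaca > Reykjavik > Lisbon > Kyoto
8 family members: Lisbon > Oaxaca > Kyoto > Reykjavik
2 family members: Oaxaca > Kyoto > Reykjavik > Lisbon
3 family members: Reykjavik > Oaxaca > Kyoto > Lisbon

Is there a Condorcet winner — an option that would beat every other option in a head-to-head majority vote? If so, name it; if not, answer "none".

Checking pairwise contests:
Kyoto beats Reykjavik 24–9.
Reykjavik beats Lisbon 17–16.
Lisbon beats Kyoto 20–13.
Reykjavik beats Oaxaca 17–16.
Every option loses at least one head-to-head, so there is no Condorcet winner.

none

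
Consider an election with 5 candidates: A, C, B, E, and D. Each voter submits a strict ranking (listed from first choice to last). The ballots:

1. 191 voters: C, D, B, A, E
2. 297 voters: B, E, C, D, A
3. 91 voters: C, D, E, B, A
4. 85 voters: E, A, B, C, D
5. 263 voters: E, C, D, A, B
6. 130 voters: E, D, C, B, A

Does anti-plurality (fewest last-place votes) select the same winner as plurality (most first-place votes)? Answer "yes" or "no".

Anti-plurality — last-place votes: A 518, C 0, B 263, E 191, D 85. Winner: C.
Plurality — first-place votes: A 0, C 282, B 297, E 478, D 0. Winner: E.
The two methods disagree.

no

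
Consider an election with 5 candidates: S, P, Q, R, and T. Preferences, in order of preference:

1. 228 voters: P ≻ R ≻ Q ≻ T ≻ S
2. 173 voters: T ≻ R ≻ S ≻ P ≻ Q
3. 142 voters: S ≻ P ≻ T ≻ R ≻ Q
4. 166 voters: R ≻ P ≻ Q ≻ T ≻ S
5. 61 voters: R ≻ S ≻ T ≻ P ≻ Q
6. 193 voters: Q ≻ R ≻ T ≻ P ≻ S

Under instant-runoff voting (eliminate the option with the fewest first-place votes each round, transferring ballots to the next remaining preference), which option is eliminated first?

Round 1: S 142, P 228, Q 193, R 227, T 173. Eliminate S.

S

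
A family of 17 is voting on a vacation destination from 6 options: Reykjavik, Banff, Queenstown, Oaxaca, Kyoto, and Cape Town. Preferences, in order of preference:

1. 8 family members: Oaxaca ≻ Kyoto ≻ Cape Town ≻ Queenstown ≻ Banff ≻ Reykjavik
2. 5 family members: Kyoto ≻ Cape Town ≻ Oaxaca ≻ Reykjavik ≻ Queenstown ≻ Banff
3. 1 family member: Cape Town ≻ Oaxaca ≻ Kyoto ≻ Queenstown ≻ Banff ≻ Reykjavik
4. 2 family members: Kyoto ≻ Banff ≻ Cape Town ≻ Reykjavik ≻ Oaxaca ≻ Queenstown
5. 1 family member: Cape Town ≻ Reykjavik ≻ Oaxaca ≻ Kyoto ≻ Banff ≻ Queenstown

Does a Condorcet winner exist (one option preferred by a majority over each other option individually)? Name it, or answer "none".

Checking pairwise contests:
Banff beats Reykjavik 11–6.
Queenstown beats Banff 14–3.
Oaxaca beats Queenstown 17–0.
Cape Town beats Oaxaca 9–8.
Oaxaca beats Kyoto 10–7.
Kyoto beats Cape Town 15–2.
Every option loses at least one head-to-head, so there is no Condorcet winner.

none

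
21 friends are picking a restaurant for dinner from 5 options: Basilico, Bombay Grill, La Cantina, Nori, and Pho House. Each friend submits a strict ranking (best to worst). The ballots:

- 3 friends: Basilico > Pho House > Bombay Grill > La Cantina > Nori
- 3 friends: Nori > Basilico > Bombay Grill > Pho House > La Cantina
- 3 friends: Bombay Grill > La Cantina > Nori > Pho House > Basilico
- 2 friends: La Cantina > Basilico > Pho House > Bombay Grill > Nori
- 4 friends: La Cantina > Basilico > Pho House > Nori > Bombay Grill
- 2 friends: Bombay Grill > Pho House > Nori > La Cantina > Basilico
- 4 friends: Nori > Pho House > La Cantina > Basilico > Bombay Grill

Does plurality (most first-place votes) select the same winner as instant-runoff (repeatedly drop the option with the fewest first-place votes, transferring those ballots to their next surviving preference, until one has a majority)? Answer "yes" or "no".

yes

Plurality — first-place votes: Basilico 3, Bombay Grill 5, La Cantina 6, Nori 7, Pho House 0. Winner: Nori.
Instant-runoff — R1 Basilico 3, Bombay Grill 5, La Cantina 6, Nori 7, Pho House 0 (Pho House out); R2 Basilico 3, Bombay Grill 5, La Cantina 6, Nori 7 (Basilico out); R3 Bombay Grill 8, La Cantina 6, Nori 7 (La Cantina out); R4 Bombay Grill 10, Nori 11 (Nori winner). Winner: Nori.
The two methods agree.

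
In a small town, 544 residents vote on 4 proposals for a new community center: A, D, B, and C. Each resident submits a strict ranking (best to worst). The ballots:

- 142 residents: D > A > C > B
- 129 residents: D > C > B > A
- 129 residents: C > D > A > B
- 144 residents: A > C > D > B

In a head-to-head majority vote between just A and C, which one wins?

Voters preferring A to C: 286; preferring C to A: 258.
A wins the head-to-head.

A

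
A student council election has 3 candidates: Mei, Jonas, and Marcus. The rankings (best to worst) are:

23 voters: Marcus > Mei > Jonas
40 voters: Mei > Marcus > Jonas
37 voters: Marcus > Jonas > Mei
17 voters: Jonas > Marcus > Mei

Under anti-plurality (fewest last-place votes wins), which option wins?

Last-place votes: Mei 54, Jonas 63, Marcus 0.
Marcus is ranked last by the fewest voters, so Marcus wins.

Marcus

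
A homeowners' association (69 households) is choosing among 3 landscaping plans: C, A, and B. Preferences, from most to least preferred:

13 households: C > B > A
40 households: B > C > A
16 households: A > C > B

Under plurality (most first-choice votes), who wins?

First-place votes: C 13, A 16, B 40.
B has the most first-place votes.

B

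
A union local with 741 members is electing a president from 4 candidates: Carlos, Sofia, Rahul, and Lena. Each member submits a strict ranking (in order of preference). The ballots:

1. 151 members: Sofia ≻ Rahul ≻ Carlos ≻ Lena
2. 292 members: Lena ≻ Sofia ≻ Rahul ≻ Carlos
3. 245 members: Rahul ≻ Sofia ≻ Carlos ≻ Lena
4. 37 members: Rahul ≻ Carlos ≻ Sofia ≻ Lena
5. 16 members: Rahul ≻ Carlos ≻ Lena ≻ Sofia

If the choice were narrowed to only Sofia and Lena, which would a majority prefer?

Voters preferring Sofia to Lena: 433; preferring Lena to Sofia: 308.
Sofia wins the head-to-head.

Sofia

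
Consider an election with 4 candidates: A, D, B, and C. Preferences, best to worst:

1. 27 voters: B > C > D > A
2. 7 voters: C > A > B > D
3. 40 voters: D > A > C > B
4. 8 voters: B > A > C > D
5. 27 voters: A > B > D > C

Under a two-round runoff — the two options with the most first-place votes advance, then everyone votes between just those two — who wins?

B

Round 1 first-place votes: A 27, D 40, B 35, C 7.
D and B advance.
Runoff: D is preferred to B by 40 voters; B by 69.
B wins the runoff.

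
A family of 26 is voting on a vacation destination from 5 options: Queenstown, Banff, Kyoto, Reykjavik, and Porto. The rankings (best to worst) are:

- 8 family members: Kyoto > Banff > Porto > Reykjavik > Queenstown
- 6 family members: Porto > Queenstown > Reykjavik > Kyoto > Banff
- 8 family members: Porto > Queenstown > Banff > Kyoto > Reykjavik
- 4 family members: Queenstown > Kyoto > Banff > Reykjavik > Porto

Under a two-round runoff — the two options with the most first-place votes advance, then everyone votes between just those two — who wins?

Round 1 first-place votes: Queenstown 4, Banff 0, Kyoto 8, Reykjavik 0, Porto 14.
Porto and Kyoto advance.
Runoff: Porto is preferred to Kyoto by 14 voters; Kyoto by 12.
Porto wins the runoff.

Porto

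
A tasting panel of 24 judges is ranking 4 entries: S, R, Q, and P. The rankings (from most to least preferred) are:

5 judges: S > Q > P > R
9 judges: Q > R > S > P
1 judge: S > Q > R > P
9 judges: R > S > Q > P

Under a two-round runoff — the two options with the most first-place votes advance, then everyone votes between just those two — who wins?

Round 1 first-place votes: S 6, R 9, Q 9, P 0.
Q and R advance.
Runoff: Q is preferred to R by 15 voters; R by 9.
Q wins the runoff.

Q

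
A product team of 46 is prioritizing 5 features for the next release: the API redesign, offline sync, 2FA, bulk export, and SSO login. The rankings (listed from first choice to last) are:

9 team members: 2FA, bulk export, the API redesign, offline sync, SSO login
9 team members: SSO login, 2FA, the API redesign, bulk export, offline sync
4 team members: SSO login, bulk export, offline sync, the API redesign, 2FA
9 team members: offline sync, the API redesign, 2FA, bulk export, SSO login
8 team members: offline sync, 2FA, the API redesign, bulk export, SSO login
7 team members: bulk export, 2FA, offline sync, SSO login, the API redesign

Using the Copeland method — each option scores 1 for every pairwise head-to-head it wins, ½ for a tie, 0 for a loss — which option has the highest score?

the API redesign: beats bulk export and SSO login; loses to offline sync and 2FA → score 2.
offline sync: beats the API redesign and SSO login; loses to 2FA and bulk export → score 2.
2FA: beats the API redesign, offline sync, bulk export, and SSO login → score 4.
bulk export: beats offline sync and SSO login; loses to the API redesign and 2FA → score 2.
SSO login: loses to the API redesign, offline sync, 2FA, and bulk export → score 0.
2FA has the best pairwise record.

2FA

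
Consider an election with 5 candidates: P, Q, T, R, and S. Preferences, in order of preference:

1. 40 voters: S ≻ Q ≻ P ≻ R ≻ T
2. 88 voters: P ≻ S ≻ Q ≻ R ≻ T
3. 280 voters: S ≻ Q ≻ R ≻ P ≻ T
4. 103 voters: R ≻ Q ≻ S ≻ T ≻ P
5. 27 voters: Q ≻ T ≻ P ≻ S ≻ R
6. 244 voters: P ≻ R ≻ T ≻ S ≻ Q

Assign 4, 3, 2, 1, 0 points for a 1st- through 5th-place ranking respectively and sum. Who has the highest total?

P: 40·2 + 88·4 + 280·1 + 103·0 + 27·2 + 244·4 = 1742
Q: 40·3 + 88·2 + 280·3 + 103·3 + 27·4 + 244·0 = 1553
T: 40·0 + 88·0 + 280·0 + 103·1 + 27·3 + 244·2 = 672
R: 40·1 + 88·1 + 280·2 + 103·4 + 27·0 + 244·3 = 1832
S: 40·4 + 88·3 + 280·4 + 103·2 + 27·1 + 244·1 = 2021
S has the highest Borda score (2021).

S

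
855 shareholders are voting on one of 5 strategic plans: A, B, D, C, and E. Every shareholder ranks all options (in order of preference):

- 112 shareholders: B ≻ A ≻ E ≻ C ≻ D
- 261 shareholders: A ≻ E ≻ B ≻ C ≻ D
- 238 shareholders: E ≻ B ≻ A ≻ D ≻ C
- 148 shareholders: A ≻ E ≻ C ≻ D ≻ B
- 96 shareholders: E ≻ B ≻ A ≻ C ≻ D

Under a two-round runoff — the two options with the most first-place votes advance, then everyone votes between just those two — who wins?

Round 1 first-place votes: A 409, B 112, D 0, C 0, E 334.
A and E advance.
Runoff: A is preferred to E by 521 voters; E by 334.
A wins the runoff.

A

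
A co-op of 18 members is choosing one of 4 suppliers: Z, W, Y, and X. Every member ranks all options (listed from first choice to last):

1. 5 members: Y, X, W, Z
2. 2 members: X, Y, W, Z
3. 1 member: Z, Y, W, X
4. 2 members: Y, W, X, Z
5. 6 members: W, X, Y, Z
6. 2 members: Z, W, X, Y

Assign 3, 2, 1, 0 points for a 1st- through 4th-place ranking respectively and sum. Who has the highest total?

W

Z: 5·0 + 2·0 + 1·3 + 2·0 + 6·0 + 2·3 = 9
W: 5·1 + 2·1 + 1·1 + 2·2 + 6·3 + 2·2 = 34
Y: 5·3 + 2·2 + 1·2 + 2·3 + 6·1 + 2·0 = 33
X: 5·2 + 2·3 + 1·0 + 2·1 + 6·2 + 2·1 = 32
W has the highest Borda score (34).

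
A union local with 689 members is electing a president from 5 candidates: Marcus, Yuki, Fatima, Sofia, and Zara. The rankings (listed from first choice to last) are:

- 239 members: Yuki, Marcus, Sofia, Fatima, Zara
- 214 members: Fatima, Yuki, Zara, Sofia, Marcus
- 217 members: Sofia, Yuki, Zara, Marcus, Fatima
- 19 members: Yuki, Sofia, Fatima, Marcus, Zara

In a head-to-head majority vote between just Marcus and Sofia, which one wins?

Sofia

Voters preferring Marcus to Sofia: 239; preferring Sofia to Marcus: 450.
Sofia wins the head-to-head.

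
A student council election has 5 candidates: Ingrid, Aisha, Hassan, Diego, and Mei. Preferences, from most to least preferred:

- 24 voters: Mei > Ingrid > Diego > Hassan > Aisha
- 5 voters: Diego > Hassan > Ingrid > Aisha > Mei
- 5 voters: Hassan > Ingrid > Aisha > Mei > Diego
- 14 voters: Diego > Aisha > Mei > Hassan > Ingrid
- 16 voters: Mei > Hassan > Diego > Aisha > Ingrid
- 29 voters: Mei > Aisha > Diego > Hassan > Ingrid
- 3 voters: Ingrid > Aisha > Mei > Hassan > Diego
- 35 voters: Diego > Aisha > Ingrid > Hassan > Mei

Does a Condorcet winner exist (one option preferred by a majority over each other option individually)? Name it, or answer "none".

Mei vs Ingrid: 83–48 for Mei.
Mei vs Aisha: 69–62 for Mei.
Mei vs Hassan: 86–45 for Mei.
Mei vs Diego: 77–54 for Mei.
Mei beats every other option head-to-head.

Mei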